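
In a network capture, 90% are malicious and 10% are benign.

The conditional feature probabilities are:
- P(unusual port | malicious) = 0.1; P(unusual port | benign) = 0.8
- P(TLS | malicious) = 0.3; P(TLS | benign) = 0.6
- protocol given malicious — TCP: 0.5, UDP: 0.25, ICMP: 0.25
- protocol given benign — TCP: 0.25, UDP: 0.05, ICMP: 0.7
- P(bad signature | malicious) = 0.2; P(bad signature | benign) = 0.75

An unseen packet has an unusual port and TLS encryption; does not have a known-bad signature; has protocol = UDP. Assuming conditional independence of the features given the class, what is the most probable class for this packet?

malicious

malicious: 0.9 × 0.1 × 0.3 × 0.25 × (1−0.2) = 0.0054
benign: 0.1 × 0.8 × 0.6 × 0.05 × (1−0.75) = 0.0006
Highest score → malicious.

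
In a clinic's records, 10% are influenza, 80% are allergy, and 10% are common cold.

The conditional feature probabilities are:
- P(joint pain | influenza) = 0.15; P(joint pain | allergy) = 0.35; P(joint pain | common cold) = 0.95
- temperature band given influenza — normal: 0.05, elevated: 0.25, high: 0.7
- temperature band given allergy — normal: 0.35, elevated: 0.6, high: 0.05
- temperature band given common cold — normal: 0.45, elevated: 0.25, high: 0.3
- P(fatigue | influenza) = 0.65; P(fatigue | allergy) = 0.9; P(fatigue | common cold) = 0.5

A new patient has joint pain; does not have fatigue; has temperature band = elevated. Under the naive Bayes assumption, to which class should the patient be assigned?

allergy

influenza: 0.1 × 0.15 × 0.25 × (1−0.65) = 0.0013125
allergy: 0.8 × 0.35 × 0.6 × (1−0.9) = 0.0168
common cold: 0.1 × 0.95 × 0.25 × (1−0.5) = 0.011875
Highest score → allergy.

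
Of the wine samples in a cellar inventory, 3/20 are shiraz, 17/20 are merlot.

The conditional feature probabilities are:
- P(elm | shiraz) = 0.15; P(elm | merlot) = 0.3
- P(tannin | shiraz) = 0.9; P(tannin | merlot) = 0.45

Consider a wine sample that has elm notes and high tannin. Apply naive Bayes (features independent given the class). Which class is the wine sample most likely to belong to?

merlot

shiraz: 0.15 × 0.15 × 0.9 = 0.02025
merlot: 0.85 × 0.3 × 0.45 = 0.11475
Highest score → merlot.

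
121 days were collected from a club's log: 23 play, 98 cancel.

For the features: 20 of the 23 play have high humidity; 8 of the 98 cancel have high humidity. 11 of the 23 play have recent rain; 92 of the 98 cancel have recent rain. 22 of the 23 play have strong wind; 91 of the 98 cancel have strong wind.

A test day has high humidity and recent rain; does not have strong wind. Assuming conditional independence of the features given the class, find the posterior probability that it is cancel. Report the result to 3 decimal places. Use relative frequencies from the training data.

0.563

play: (23/121) × (20/23) × (11/23) × (1/23) ≈ 0.00343702
cancel: (98/121) × (8/98) × (92/98) × (7/98) ≈ 0.00443341
P(cancel | x) = 0.00443341 / 0.00787043 ≈ 0.563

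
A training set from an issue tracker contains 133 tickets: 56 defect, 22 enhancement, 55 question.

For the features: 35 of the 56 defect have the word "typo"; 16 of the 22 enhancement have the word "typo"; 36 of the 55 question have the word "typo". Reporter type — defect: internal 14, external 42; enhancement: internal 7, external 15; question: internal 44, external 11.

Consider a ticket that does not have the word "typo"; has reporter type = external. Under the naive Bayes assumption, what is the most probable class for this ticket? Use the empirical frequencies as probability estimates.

defect

defect: (56/133) × (21/56) × (42/56) ≈ 0.118421
enhancement: (22/133) × (6/22) × (15/22) ≈ 0.0307587
question: (55/133) × (19/55) × (11/55) ≈ 0.0285714
Highest score → defect.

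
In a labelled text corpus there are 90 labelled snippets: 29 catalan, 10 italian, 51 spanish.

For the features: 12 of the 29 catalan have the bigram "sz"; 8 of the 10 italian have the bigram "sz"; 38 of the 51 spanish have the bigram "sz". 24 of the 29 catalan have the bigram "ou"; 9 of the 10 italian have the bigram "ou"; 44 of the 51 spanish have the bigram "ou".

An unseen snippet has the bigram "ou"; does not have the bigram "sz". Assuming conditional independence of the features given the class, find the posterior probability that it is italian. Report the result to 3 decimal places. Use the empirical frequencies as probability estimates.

0.066

catalan: (29/90) × (17/29) × (24/29) ≈ 0.156322
italian: (10/90) × (2/10) × (9/10) = 0.02
spanish: (51/90) × (13/51) × (44/51) ≈ 0.124619
P(italian | x) = 0.02 / 0.300941 ≈ 0.066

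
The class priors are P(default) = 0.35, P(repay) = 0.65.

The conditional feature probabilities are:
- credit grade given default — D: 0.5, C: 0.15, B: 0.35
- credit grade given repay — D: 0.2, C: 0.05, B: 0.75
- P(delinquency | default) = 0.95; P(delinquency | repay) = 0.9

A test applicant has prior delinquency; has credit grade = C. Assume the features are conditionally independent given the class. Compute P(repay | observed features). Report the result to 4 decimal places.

default: 0.35 × 0.15 × 0.95 = 0.049875
repay: 0.65 × 0.05 × 0.9 = 0.02925
P(repay | x) = 0.02925 / 0.079125 ≈ 0.3697

0.3697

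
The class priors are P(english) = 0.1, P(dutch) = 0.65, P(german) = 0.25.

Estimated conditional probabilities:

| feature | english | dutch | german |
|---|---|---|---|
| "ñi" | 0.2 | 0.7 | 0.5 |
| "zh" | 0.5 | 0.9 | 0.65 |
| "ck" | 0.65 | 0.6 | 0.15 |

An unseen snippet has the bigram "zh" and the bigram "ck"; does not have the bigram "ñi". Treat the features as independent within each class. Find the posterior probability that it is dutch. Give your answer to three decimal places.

0.734

english: 0.1 × (1−0.2) × 0.5 × 0.65 = 0.026
dutch: 0.65 × (1−0.7) × 0.9 × 0.6 = 0.1053
german: 0.25 × (1−0.5) × 0.65 × 0.15 = 0.0121875
P(dutch | x) = 0.1053 / 0.1434875 ≈ 0.734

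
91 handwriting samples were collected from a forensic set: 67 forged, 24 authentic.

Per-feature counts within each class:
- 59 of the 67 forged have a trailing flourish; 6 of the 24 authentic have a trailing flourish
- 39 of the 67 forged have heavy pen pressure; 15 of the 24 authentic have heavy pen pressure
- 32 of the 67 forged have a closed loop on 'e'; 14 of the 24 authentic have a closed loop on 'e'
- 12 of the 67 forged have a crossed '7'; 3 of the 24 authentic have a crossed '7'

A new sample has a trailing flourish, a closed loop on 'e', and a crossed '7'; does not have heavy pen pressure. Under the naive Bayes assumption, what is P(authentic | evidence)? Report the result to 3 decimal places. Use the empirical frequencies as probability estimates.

forged: (67/91) × (59/67) × (28/67) × (32/67) × (12/67) ≈ 0.023178
authentic: (24/91) × (6/24) × (9/24) × (14/24) × (3/24) ≈ 0.00180288
P(authentic | x) = 0.00180288 / 0.02498088 ≈ 0.072

0.072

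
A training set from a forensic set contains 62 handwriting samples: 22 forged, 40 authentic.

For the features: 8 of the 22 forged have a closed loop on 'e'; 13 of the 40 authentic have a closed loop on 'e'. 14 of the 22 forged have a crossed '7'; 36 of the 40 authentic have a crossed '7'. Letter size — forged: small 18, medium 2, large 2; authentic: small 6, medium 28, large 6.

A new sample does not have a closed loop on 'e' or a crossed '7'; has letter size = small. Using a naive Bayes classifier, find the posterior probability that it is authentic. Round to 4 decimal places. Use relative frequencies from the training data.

0.0886

forged: (22/62) × (14/22) × (8/22) × (18/22) ≈ 0.0671821
authentic: (40/62) × (27/40) × (4/40) × (6/40) ≈ 0.00653226
P(authentic | x) = 0.00653226 / 0.07371436 ≈ 0.0886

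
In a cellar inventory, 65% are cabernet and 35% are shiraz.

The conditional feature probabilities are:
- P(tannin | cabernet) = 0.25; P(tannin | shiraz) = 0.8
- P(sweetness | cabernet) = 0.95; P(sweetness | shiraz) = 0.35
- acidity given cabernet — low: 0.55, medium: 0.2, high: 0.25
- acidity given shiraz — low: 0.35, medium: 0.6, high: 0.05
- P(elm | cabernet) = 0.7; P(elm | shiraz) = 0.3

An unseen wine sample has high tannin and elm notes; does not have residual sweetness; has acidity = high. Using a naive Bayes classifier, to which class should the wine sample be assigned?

shiraz

cabernet: 0.65 × 0.25 × (1−0.95) × 0.25 × 0.7 = 0.001421875
shiraz: 0.35 × 0.8 × (1−0.35) × 0.05 × 0.3 = 0.00273
Highest score → shiraz.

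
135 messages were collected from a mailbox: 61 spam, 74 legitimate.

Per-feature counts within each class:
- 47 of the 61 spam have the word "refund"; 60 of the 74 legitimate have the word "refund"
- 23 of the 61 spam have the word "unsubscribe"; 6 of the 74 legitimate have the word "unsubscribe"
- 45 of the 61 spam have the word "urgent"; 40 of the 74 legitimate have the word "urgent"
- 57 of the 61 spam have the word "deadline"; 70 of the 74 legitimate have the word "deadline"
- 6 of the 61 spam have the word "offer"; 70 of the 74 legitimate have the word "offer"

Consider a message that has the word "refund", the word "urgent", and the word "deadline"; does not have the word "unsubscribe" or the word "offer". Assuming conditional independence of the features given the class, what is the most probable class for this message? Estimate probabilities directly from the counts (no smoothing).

spam: (61/135) × (47/61) × (38/61) × (45/61) × (57/61) × (55/61) ≈ 0.134796
legitimate: (74/135) × (60/74) × (68/74) × (40/74) × (70/74) × (4/74) ≈ 0.011288
Highest score → spam.

spam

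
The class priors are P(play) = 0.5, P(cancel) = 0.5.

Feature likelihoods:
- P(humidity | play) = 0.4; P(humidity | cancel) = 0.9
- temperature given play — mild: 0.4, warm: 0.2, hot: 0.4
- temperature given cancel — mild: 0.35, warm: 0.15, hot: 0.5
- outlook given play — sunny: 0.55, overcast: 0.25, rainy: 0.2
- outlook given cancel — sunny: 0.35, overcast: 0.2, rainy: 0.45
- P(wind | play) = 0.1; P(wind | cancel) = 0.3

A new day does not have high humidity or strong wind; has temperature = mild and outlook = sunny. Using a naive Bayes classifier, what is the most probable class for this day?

play

play: 0.5 × (1−0.4) × 0.4 × 0.55 × (1−0.1) = 0.0594
cancel: 0.5 × (1−0.9) × 0.35 × 0.35 × (1−0.3) = 0.0042875
Highest score → play.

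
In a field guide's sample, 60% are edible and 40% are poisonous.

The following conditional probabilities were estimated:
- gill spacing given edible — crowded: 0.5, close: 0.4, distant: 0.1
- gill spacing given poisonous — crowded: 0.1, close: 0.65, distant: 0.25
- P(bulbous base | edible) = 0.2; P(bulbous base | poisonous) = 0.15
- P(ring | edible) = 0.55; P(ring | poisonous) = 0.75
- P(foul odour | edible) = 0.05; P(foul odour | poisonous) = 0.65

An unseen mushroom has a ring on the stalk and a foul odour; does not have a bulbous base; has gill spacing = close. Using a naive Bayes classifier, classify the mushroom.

poisonous

edible: 0.6 × 0.4 × (1−0.2) × 0.55 × 0.05 = 0.00528
poisonous: 0.4 × 0.65 × (1−0.15) × 0.75 × 0.65 = 0.1077375
Highest score → poisonous.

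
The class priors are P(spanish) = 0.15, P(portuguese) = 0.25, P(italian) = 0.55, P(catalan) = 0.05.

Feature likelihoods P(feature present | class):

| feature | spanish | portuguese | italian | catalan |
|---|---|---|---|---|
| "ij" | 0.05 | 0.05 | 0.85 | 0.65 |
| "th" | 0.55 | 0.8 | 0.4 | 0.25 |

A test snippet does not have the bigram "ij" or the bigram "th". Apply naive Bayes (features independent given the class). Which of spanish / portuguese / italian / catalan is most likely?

spanish

spanish: 0.15 × (1−0.05) × (1−0.55) = 0.064125
portuguese: 0.25 × (1−0.05) × (1−0.8) = 0.0475
italian: 0.55 × (1−0.85) × (1−0.4) = 0.0495
catalan: 0.05 × (1−0.65) × (1−0.25) = 0.013125
Highest score → spanish.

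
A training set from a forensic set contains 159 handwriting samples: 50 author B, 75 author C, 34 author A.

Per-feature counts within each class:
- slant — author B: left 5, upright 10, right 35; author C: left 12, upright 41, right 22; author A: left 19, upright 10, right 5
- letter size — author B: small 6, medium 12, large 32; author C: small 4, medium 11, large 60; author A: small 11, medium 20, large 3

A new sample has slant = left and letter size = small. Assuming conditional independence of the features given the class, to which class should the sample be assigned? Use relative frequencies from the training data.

author A

author B: (50/159) × (5/50) × (6/50) ≈ 0.00377358
author C: (75/159) × (12/75) × (4/75) ≈ 0.00402516
author A: (34/159) × (19/34) × (11/34) ≈ 0.0386607
Highest score → author A.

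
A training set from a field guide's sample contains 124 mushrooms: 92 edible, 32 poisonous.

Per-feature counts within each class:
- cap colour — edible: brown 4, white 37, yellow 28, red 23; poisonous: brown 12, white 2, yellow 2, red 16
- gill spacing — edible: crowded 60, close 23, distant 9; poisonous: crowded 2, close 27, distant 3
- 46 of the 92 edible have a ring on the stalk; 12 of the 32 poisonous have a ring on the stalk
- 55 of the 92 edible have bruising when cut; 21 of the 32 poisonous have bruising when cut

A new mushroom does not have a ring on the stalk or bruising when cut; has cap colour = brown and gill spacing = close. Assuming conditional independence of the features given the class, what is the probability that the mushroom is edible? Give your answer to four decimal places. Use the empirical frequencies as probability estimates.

0.0846

edible: (92/124) × (4/92) × (23/92) × (46/92) × (37/92) ≈ 0.00162167
poisonous: (32/124) × (12/32) × (27/32) × (20/32) × (11/32) ≈ 0.0175427
P(edible | x) = 0.00162167 / 0.01916437 ≈ 0.0846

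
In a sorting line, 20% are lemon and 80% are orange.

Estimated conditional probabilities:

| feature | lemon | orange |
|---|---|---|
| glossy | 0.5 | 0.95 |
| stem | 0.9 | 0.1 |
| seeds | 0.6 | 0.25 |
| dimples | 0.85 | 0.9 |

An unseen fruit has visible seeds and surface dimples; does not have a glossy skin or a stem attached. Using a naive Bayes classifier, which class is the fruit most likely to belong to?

orange

lemon: 0.2 × (1−0.5) × (1−0.9) × 0.6 × 0.85 = 0.0051
orange: 0.8 × (1−0.95) × (1−0.1) × 0.25 × 0.9 = 0.0081
Highest score → orange.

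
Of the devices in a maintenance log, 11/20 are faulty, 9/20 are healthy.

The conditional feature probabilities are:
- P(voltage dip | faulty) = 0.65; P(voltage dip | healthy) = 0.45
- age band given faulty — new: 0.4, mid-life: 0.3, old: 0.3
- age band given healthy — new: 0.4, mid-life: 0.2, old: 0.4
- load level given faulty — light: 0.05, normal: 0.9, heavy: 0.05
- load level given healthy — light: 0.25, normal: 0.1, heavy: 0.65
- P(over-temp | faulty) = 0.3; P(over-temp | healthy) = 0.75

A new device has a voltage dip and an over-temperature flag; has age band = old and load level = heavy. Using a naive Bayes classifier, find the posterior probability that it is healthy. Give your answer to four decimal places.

faulty: 0.55 × 0.65 × 0.3 × 0.05 × 0.3 = 0.00160875
healthy: 0.45 × 0.45 × 0.4 × 0.65 × 0.75 = 0.0394875
P(healthy | x) = 0.0394875 / 0.04109625 ≈ 0.9609

0.9609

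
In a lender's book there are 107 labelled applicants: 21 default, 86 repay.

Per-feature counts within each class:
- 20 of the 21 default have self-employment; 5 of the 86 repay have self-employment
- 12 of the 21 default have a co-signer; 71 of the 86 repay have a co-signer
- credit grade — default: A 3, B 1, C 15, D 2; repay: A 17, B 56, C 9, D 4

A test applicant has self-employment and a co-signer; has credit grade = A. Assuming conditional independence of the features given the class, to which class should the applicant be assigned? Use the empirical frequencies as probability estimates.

default: (21/107) × (20/21) × (12/21) × (3/21) ≈ 0.0152584
repay: (86/107) × (5/86) × (71/86) × (17/86) ≈ 0.007626
Highest score → default.

default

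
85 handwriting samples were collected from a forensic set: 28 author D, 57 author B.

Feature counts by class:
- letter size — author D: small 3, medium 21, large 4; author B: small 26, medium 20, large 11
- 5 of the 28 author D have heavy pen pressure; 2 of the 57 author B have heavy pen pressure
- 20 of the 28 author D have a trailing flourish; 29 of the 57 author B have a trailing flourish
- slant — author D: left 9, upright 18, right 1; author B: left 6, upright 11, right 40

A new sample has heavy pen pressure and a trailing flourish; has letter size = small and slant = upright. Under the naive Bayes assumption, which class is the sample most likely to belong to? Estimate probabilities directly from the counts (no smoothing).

author D

author D: (28/85) × (3/28) × (5/28) × (20/28) × (18/28) ≈ 0.00289401
author B: (57/85) × (26/57) × (2/57) × (29/57) × (11/57) ≈ 0.00105378
Highest score → author D.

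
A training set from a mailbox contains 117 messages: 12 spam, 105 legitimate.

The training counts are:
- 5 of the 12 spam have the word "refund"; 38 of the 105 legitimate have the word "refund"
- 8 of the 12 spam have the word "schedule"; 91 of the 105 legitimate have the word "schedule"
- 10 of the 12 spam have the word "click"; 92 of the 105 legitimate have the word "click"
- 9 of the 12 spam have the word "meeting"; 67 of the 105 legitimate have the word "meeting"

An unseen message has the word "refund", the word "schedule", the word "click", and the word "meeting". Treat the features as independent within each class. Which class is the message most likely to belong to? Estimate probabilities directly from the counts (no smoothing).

spam: (12/117) × (5/12) × (8/12) × (10/12) × (9/12) ≈ 0.0178063
legitimate: (105/117) × (38/105) × (91/105) × (92/105) × (67/105) ≈ 0.157374
Highest score → legitimate.

legitimate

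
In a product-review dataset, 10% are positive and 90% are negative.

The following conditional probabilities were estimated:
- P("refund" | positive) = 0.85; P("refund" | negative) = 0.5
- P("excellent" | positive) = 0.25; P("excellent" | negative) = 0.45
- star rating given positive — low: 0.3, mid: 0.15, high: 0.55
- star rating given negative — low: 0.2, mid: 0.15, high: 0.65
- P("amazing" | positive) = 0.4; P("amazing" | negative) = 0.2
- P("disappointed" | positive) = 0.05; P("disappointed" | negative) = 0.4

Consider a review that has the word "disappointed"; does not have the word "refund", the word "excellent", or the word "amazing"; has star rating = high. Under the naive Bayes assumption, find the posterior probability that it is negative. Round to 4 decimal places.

positive: 0.1 × (1−0.85) × (1−0.25) × 0.55 × (1−0.4) × 0.05 = 0.000185625
negative: 0.9 × (1−0.5) × (1−0.45) × 0.65 × (1−0.2) × 0.4 = 0.05148
P(negative | x) = 0.05148 / 0.051665625 ≈ 0.9964

0.9964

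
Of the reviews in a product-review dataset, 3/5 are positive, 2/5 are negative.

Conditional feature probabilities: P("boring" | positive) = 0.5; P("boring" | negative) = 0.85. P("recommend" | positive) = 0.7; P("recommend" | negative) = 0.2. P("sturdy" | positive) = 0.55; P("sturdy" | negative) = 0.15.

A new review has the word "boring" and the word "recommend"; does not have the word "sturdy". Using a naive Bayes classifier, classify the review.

positive: 0.6 × 0.5 × 0.7 × (1−0.55) = 0.0945
negative: 0.4 × 0.85 × 0.2 × (1−0.15) = 0.0578
Highest score → positive.

positive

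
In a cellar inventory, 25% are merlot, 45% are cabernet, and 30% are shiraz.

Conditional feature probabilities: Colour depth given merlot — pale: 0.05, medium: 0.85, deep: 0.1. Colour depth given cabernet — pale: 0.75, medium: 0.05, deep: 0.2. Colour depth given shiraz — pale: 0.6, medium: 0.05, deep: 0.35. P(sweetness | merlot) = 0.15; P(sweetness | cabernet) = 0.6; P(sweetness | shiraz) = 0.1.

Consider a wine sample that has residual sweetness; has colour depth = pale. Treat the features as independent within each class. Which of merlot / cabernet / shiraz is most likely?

merlot: 0.25 × 0.05 × 0.15 = 0.001875
cabernet: 0.45 × 0.75 × 0.6 = 0.2025
shiraz: 0.3 × 0.6 × 0.1 = 0.018
Highest score → cabernet.

cabernet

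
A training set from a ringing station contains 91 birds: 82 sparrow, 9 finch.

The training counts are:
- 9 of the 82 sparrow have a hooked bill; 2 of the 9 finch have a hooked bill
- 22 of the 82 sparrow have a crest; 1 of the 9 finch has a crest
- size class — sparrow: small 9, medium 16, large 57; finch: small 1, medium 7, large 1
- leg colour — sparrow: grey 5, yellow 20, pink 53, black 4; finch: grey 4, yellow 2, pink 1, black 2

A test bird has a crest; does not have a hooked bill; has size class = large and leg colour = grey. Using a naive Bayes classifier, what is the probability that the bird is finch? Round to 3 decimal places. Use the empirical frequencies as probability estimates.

0.044

sparrow: (82/91) × (73/82) × (22/82) × (57/82) × (5/82) ≈ 0.00912237
finch: (9/91) × (7/9) × (1/9) × (1/9) × (4/9) ≈ 0.000422074
P(finch | x) = 0.000422074 / 0.009544444 ≈ 0.044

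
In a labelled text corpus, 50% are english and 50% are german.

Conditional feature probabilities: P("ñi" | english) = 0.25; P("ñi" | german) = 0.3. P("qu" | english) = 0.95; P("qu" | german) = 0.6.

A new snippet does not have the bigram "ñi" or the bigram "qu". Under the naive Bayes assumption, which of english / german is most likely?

german

english: 0.5 × (1−0.25) × (1−0.95) = 0.01875
german: 0.5 × (1−0.3) × (1−0.6) = 0.14
Highest score → german.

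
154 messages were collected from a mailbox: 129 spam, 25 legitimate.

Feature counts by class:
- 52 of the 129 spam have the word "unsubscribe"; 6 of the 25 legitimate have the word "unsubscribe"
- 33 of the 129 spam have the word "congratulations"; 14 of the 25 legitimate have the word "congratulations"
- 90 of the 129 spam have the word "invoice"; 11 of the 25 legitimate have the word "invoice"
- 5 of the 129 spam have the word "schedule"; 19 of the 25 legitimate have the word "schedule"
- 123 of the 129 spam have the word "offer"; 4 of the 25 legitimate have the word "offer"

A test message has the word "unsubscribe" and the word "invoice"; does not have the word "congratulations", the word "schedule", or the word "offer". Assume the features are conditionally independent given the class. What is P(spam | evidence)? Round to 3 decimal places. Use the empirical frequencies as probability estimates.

spam: (129/154) × (52/129) × (96/129) × (90/129) × (124/129) × (6/129) ≈ 0.00783809
legitimate: (25/154) × (6/25) × (11/25) × (11/25) × (6/25) × (21/25) = 0.00152064
P(spam | x) = 0.00783809 / 0.00935873 ≈ 0.838

0.838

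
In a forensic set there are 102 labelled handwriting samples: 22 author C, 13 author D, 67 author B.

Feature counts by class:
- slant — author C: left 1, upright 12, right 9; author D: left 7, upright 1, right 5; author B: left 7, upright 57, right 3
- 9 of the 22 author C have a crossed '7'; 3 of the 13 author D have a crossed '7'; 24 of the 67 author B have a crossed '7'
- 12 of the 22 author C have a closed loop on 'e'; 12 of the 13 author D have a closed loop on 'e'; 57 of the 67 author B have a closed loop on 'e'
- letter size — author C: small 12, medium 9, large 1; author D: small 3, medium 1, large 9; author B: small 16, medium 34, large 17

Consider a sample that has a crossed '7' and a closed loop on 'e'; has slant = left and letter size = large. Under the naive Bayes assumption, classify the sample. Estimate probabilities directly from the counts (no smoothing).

author D

author C: (22/102) × (1/22) × (9/22) × (12/22) × (1/22) ≈ 0.0000994387
author D: (13/102) × (7/13) × (3/13) × (12/13) × (9/13) ≈ 0.0101208
author B: (67/102) × (7/67) × (24/67) × (57/67) × (17/67) ≈ 0.0053065
Highest score → author D.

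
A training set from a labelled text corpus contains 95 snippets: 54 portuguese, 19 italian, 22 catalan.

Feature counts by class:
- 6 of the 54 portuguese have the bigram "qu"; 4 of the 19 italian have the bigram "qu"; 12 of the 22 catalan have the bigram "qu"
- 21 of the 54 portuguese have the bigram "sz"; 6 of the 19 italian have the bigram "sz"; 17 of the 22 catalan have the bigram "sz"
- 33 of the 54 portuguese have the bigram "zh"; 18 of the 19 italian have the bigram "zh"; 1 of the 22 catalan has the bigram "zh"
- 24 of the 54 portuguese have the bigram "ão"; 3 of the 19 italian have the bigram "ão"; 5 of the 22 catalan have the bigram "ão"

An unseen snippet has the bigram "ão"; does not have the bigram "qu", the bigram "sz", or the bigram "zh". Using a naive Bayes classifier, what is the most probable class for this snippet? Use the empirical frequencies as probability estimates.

portuguese: (54/95) × (48/54) × (33/54) × (21/54) × (24/54) ≈ 0.053368
italian: (19/95) × (15/19) × (13/19) × (1/19) × (3/19) ≈ 0.000897783
catalan: (22/95) × (10/22) × (5/22) × (21/22) × (5/22) ≈ 0.00519
Highest score → portuguese.

portuguese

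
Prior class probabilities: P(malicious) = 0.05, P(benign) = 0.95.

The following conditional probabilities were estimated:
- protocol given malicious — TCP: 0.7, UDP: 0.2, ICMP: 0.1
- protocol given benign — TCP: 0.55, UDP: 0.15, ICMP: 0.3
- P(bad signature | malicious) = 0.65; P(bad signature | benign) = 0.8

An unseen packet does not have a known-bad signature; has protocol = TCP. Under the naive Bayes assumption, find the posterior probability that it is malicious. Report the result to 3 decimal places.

0.105

malicious: 0.05 × 0.7 × (1−0.65) = 0.01225
benign: 0.95 × 0.55 × (1−0.8) = 0.1045
P(malicious | x) = 0.01225 / 0.11675 ≈ 0.105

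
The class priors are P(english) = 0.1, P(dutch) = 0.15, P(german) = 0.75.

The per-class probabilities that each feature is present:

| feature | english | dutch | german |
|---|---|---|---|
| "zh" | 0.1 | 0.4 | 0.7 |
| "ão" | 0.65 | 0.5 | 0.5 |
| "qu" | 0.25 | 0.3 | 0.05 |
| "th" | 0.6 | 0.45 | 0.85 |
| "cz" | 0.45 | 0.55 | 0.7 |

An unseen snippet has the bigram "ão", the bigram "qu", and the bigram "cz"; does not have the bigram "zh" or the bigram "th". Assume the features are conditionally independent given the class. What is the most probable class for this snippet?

dutch

english: 0.1 × (1−0.1) × 0.65 × 0.25 × (1−0.6) × 0.45 = 0.0026325
dutch: 0.15 × (1−0.4) × 0.5 × 0.3 × (1−0.45) × 0.55 = 0.00408375
german: 0.75 × (1−0.7) × 0.5 × 0.05 × (1−0.85) × 0.7 = 0.000590625
Highest score → dutch.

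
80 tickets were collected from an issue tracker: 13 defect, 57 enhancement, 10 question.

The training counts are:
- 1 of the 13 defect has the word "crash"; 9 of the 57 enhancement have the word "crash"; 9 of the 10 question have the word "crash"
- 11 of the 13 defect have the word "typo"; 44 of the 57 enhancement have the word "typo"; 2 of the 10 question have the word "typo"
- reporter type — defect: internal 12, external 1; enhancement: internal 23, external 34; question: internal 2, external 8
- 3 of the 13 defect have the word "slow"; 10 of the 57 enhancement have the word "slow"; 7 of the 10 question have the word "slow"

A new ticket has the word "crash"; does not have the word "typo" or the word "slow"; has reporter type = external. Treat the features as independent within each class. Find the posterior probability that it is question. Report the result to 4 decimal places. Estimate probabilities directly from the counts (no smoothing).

0.6291

defect: (13/80) × (1/13) × (2/13) × (1/13) × (10/13) ≈ 0.000113792
enhancement: (57/80) × (9/57) × (13/57) × (34/57) × (47/57) ≈ 0.0126197
question: (10/80) × (9/10) × (8/10) × (8/10) × (3/10) = 0.0216
P(question | x) = 0.0216 / 0.034333492 ≈ 0.6291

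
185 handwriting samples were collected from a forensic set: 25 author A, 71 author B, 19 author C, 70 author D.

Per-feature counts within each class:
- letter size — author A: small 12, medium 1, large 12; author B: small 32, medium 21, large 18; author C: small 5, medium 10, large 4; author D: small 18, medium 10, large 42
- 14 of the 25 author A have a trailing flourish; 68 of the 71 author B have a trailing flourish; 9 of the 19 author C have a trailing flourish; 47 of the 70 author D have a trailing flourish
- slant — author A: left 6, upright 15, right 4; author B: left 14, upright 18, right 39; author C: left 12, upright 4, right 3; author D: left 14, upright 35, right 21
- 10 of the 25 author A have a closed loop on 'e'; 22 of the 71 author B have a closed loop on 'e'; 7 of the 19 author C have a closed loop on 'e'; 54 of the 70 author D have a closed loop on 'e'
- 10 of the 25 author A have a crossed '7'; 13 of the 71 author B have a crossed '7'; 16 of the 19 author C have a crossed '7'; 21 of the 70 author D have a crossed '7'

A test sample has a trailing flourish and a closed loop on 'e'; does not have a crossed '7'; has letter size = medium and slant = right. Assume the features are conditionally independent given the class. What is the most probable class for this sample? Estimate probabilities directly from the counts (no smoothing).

author B

author A: (25/185) × (1/25) × (14/25) × (4/25) × (10/25) × (15/25) ≈ 0.000116238
author B: (71/185) × (21/71) × (68/71) × (39/71) × (22/71) × (58/71) ≈ 0.0151161
author C: (19/185) × (10/19) × (9/19) × (3/19) × (7/19) × (3/19) ≈ 0.000235178
author D: (70/185) × (10/70) × (47/70) × (21/70) × (54/70) × (49/70) ≈ 0.00587954
Highest score → author B.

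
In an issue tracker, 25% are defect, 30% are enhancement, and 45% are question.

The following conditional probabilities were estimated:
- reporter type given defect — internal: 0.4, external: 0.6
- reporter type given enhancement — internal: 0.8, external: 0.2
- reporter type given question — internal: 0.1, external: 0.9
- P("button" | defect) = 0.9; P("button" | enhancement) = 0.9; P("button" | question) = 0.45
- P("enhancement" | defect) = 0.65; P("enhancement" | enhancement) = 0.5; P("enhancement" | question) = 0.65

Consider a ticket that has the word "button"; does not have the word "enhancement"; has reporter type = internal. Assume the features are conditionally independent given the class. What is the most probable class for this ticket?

enhancement

defect: 0.25 × 0.4 × 0.9 × (1−0.65) = 0.0315
enhancement: 0.3 × 0.8 × 0.9 × (1−0.5) = 0.108
question: 0.45 × 0.1 × 0.45 × (1−0.65) = 0.0070875
Highest score → enhancement.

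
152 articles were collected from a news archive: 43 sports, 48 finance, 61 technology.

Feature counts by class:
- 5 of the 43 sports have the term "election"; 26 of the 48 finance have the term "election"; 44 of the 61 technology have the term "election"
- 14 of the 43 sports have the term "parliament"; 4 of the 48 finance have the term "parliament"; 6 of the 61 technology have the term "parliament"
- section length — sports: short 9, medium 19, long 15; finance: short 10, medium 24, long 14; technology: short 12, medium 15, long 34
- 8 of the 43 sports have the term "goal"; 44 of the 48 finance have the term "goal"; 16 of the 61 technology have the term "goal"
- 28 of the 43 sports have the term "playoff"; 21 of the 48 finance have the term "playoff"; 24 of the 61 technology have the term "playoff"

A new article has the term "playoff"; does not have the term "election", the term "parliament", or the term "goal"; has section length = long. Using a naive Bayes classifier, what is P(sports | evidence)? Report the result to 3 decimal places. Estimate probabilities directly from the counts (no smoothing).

sports: (43/152) × (38/43) × (29/43) × (15/43) × (35/43) × (28/43) ≈ 0.0311732
finance: (48/152) × (22/48) × (44/48) × (14/48) × (4/48) × (21/48) ≈ 0.00141083
technology: (61/152) × (17/61) × (55/61) × (34/61) × (45/61) × (24/61) ≈ 0.0163137
P(sports | x) = 0.0311732 / 0.04889773 ≈ 0.638

0.638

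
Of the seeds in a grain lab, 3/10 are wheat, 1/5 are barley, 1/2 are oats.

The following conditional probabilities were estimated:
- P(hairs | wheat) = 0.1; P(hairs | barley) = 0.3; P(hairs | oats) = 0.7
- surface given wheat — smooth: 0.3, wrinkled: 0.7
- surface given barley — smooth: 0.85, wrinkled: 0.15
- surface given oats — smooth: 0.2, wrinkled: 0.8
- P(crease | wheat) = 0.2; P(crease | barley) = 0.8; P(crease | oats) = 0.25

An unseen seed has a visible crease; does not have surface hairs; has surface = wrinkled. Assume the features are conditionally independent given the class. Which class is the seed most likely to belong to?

wheat

wheat: 0.3 × (1−0.1) × 0.7 × 0.2 = 0.0378
barley: 0.2 × (1−0.3) × 0.15 × 0.8 = 0.0168
oats: 0.5 × (1−0.7) × 0.8 × 0.25 = 0.03
Highest score → wheat.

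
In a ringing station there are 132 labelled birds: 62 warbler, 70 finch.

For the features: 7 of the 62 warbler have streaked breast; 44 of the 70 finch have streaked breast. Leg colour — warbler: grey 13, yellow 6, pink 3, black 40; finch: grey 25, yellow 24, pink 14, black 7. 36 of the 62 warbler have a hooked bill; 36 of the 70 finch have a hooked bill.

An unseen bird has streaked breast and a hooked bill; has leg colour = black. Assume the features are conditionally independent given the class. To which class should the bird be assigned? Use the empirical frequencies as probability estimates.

warbler: (62/132) × (7/62) × (40/62) × (36/62) ≈ 0.0198657
finch: (70/132) × (44/70) × (7/70) × (36/70) ≈ 0.0171429
Highest score → warbler.

warbler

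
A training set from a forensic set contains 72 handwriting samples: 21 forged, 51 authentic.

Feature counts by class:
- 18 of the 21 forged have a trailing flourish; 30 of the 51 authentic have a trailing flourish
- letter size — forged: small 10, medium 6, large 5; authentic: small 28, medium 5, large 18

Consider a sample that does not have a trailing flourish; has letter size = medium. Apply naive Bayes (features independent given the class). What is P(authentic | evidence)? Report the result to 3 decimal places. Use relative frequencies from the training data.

forged: (21/72) × (3/21) × (6/21) ≈ 0.0119048
authentic: (51/72) × (21/51) × (5/51) ≈ 0.0285948
P(authentic | x) = 0.0285948 / 0.0404996 ≈ 0.706

0.706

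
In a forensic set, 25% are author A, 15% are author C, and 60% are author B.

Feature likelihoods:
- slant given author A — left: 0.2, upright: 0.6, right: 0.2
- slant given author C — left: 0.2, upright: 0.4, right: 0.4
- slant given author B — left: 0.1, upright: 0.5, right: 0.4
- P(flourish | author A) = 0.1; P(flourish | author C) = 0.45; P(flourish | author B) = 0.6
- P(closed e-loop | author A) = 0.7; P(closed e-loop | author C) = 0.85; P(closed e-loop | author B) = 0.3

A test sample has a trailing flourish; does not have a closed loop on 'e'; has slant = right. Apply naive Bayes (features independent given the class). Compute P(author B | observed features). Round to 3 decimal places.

author A: 0.25 × 0.2 × 0.1 × (1−0.7) = 0.0015
author C: 0.15 × 0.4 × 0.45 × (1−0.85) = 0.00405
author B: 0.6 × 0.4 × 0.6 × (1−0.3) = 0.1008
P(author B | x) = 0.1008 / 0.10635 ≈ 0.948

0.948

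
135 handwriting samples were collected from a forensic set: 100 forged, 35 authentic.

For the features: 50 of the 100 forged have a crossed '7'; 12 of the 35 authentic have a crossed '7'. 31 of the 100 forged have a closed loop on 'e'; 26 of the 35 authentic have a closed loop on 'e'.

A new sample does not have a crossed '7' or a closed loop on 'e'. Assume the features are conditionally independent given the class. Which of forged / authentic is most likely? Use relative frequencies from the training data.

forged

forged: (100/135) × (50/100) × (69/100) ≈ 0.255556
authentic: (35/135) × (23/35) × (9/35) ≈ 0.0438095
Highest score → forged.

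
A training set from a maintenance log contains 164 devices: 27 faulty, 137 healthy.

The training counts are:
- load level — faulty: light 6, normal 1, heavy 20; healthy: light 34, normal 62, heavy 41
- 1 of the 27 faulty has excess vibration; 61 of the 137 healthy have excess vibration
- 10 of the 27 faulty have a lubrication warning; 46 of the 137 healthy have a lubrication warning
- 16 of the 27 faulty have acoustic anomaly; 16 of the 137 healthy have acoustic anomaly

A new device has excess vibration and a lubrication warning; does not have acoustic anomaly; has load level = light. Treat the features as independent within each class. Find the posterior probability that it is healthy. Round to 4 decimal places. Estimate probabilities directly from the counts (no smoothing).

0.9926

faulty: (27/164) × (6/27) × (1/27) × (10/27) × (11/27) ≈ 0.00020446
healthy: (137/164) × (34/137) × (61/137) × (46/137) × (121/137) ≈ 0.0273745
P(healthy | x) = 0.0273745 / 0.02757896 ≈ 0.9926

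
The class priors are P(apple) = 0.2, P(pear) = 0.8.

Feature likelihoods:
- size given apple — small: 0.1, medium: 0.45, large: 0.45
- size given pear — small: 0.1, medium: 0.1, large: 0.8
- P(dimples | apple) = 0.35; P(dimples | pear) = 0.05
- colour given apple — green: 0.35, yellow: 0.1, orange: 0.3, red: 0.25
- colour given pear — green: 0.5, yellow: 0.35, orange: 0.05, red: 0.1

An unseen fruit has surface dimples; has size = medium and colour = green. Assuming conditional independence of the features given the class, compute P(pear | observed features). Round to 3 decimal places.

apple: 0.2 × 0.45 × 0.35 × 0.35 = 0.011025
pear: 0.8 × 0.1 × 0.05 × 0.5 = 0.002
P(pear | x) = 0.002 / 0.013025 ≈ 0.154

0.154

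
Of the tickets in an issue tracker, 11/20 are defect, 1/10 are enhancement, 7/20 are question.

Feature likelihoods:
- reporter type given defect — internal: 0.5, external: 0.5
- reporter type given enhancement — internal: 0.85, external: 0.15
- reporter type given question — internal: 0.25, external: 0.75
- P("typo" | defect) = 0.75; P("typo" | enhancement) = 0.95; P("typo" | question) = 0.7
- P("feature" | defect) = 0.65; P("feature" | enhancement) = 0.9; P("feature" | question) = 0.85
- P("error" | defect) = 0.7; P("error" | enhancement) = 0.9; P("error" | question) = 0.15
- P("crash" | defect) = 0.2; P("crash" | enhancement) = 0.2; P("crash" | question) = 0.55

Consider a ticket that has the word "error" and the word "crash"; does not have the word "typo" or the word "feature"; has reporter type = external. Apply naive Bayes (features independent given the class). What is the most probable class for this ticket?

defect

defect: 0.55 × 0.5 × (1−0.75) × (1−0.65) × 0.7 × 0.2 = 0.00336875
enhancement: 0.1 × 0.15 × (1−0.95) × (1−0.9) × 0.9 × 0.2 = 0.0000135
question: 0.35 × 0.75 × (1−0.7) × (1−0.85) × 0.15 × 0.55 = 0.00097453125
Highest score → defect.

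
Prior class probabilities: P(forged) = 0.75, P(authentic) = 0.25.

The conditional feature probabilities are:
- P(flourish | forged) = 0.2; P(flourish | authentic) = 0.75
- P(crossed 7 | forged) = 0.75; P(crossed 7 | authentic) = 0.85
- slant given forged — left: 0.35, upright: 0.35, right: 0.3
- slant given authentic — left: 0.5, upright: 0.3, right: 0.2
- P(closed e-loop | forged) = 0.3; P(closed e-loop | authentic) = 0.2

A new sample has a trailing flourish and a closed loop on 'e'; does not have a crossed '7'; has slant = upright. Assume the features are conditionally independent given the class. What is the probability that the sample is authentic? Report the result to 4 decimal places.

forged: 0.75 × 0.2 × (1−0.75) × 0.35 × 0.3 = 0.0039375
authentic: 0.25 × 0.75 × (1−0.85) × 0.3 × 0.2 = 0.0016875
P(authentic | x) = 0.0016875 / 0.005625 ≈ 0.3000

0.3000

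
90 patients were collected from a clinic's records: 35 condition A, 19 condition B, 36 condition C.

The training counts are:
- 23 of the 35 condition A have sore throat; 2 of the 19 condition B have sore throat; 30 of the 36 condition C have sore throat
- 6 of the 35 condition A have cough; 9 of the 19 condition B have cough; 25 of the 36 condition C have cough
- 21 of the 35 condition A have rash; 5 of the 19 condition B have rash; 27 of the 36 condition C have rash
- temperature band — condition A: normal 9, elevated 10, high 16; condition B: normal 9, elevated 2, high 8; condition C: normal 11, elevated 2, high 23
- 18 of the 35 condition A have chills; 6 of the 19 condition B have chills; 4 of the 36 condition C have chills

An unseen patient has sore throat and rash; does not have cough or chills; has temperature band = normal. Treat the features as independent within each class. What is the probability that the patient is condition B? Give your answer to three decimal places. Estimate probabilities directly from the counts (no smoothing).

0.027

condition A: (35/90) × (23/35) × (29/35) × (21/35) × (9/35) × (17/35) ≈ 0.015868
condition B: (19/90) × (2/19) × (10/19) × (5/19) × (9/19) × (13/19) ≈ 0.000997537
condition C: (36/90) × (30/36) × (11/36) × (27/36) × (11/36) × (32/36) ≈ 0.0207476
P(condition B | x) = 0.000997537 / 0.037613137 ≈ 0.027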